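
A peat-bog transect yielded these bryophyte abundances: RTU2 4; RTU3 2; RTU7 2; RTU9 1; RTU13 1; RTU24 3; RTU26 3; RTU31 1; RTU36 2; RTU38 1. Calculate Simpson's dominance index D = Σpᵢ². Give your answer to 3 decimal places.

0.125

Total N = 4+2+2+1+1+3+3+1+2+1 = 20, so the proportions are 0.2, 0.1, 0.1, 0.05, 0.05, 0.15, 0.15, 0.05, 0.1, 0.05 (working shown to 5 dp, full precision carried).
D = 0.2² + 0.1² + 0.1² + 0.05² + 0.05² + 0.15² + 0.15² + 0.05² + 0.1² + 0.05² = 0.04000 + 0.01000 + 0.01000 + 0.00250 + 0.00250 + 0.02250 + 0.02250 + 0.00250 + 0.01000 + 0.00250 = 0.12500.
To 3 decimal places, D = 0.125.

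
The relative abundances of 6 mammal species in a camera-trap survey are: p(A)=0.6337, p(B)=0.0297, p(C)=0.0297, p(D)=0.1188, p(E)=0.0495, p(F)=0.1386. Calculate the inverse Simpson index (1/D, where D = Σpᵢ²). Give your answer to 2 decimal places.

D = 0.6337² + 0.0297² + 0.0297² + 0.1188² + 0.0495² + 0.1386² = 0.40158 + 0.00088 + 0.00088 + 0.01411 + 0.00245 + 0.01921 = 0.43911 (working shown to 5 dp, full precision carried).
So 1/D = 2.2773, i.e. 2.28 to 2 decimal places.

2.28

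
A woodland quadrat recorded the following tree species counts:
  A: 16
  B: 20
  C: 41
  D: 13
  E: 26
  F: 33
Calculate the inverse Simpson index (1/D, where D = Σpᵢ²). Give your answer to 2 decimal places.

5.20

Total N = 16+20+41+13+26+33 = 149, so the proportions are 0.107383, 0.134228, 0.275168, 0.087248, 0.174497, 0.221477 (working shown to 6 dp, full precision carried).
D = 0.107383² + 0.134228² + 0.275168² + 0.087248² + 0.174497² + 0.221477² = 0.011531 + 0.018017 + 0.075717 + 0.007612 + 0.030449 + 0.049052 = 0.192379.
So 1/D = 5.1981, i.e. 5.20 to 2 decimal places.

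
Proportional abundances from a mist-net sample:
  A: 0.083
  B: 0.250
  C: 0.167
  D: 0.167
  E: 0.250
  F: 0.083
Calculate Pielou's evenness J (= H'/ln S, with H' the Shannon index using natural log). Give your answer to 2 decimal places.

0.95

H' = −Σ pᵢ ln pᵢ = −((-0.2066) + (-0.3466) + (-0.2989) + (-0.2989) + (-0.3466) + (-0.2066)) = 1.7041 (working shown to 4 dp, full precision carried).
With S = 6 species, ln S = 1.7918, so J = 1.7041/1.7918 = 0.9511, i.e. 0.95 to 2 decimal places.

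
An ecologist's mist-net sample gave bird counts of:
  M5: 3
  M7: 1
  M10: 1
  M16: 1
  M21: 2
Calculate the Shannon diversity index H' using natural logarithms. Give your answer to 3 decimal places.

Total N = 3+1+1+1+2 = 8, so the proportions are 0.375, 0.125, 0.125, 0.125, 0.25 (working shown to 5 dp, full precision carried).
Each pᵢ ln pᵢ term: 0.375×(-0.98083)=-0.36781, 0.125×(-2.07944)=-0.25993, 0.125×(-2.07944)=-0.25993, 0.125×(-2.07944)=-0.25993, 0.25×(-1.38629)=-0.34657.
Sum = -1.49418, so H' = 1.494.

1.494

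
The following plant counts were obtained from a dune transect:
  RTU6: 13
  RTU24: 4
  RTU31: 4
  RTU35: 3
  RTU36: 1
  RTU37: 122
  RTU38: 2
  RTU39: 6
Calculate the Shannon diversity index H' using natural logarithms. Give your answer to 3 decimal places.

0.876

Total N = 13+4+4+3+1+122+2+6 = 155, so the proportions are 0.08387, 0.02581, 0.02581, 0.01935, 0.00645, 0.7871, 0.0129, 0.03871 (working shown to 5 dp, full precision carried).
Each pᵢ ln pᵢ term: 0.08387×(-2.47848)=-0.20787, 0.02581×(-3.65713)=-0.09438, 0.02581×(-3.65713)=-0.09438, 0.01935×(-3.94481)=-0.07635, 0.00645×(-5.04343)=-0.03254, 0.7871×(-0.23940)=-0.18843, 0.0129×(-4.35028)=-0.05613, 0.03871×(-3.25167)=-0.12587.
Sum = -0.87595, so H' = 0.876.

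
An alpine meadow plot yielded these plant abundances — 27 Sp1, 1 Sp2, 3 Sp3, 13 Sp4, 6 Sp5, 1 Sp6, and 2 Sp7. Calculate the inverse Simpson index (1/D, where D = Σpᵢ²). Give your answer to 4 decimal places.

Total N = 27+1+3+13+6+1+2 = 53, so the proportions are 0.509434, 0.0188679, 0.0566038, 0.245283, 0.1132075, 0.0188679, 0.0377358 (working shown to 7 dp, full precision carried).
D = 0.509434² + 0.0188679² + 0.0566038² + 0.245283² + 0.1132075² + 0.0188679² + 0.0377358² = 0.2595230 + 0.0003560 + 0.0032040 + 0.0601638 + 0.0128159 + 0.0003560 + 0.0014240 = 0.3378426.
So 1/D = 2.959958, i.e. 2.9600 to 4 decimal places.

2.9600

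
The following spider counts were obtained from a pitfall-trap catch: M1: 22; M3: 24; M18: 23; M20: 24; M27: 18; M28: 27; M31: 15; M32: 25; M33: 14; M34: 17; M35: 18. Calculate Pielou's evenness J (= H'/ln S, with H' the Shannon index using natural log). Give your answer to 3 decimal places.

0.991

Total N = 22+24+23+24+18+27+15+25+14+17+18 = 227, so the proportions are 0.09692, 0.10573, 0.10132, 0.10573, 0.0793, 0.11894, 0.06608, 0.11013, 0.06167, 0.07489, 0.0793 (working shown to 5 dp, full precision carried).
H' = −Σ pᵢ ln pᵢ = −((-0.22619) + (-0.23756) + (-0.23197) + (-0.23756) + (-0.20098) + (-0.25324) + (-0.17953) + (-0.24296) + (-0.17182) + (-0.19409) + (-0.20098)) = 2.37688.
With S = 11 species, ln S = 2.39790, so J = 2.37688/2.39790 = 0.99124, i.e. 0.991 to 3 decimal places.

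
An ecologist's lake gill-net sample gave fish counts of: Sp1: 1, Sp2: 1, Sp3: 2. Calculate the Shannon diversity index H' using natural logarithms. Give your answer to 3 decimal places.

1.040

Total N = 1+1+2 = 4, so the proportions are 0.25, 0.25, 0.5 (working shown to 5 dp, full precision carried).
Each pᵢ ln pᵢ term: 0.25×(-1.38629)=-0.34657, 0.25×(-1.38629)=-0.34657, 0.5×(-0.69315)=-0.34657.
Sum = -1.03972, so H' = 1.040.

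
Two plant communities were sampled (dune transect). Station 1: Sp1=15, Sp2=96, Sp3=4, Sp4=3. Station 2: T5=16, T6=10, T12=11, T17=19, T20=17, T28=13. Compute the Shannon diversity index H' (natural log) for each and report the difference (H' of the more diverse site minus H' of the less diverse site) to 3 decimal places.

Station 1: N=118, proportions 0.12712, 0.81356, 0.0339, 0.02542, giving H' = 0.63815 (working shown to 5 dp, full precision carried).
Station 2: N=86, proportions 0.18605, 0.11628, 0.12791, 0.22093, 0.19767, 0.15116, giving H' = 1.76577.
Difference = |0.63815 − 1.76577| = 1.12762, i.e. 1.128 to 3 decimal places.

1.128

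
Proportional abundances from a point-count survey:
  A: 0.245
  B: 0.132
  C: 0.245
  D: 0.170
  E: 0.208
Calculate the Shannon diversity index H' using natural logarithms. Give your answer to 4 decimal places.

Each pᵢ ln pᵢ term (working shown to 6 dp, full precision carried): 0.245×(-1.406497)=-0.344592, 0.132×(-2.024953)=-0.267294, 0.245×(-1.406497)=-0.344592, 0.17×(-1.771957)=-0.301233, 0.208×(-1.570217)=-0.326605.
Sum = -1.584315, so H' = 1.5843.

1.5843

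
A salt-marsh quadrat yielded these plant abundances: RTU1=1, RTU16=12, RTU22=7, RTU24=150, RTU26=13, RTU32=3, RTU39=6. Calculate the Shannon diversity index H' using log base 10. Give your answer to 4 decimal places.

0.3778

Total N = 1+12+7+150+13+3+6 = 192, so the proportions are 0.005208, 0.0625, 0.036458, 0.78125, 0.067708, 0.015625, 0.03125 (working shown to 6 dp, full precision carried).
Each pᵢ log₁₀ pᵢ term: 0.005208×(-2.283301)=-0.011892, 0.0625×(-1.204120)=-0.075257, 0.036458×(-1.438203)=-0.052434, 0.78125×(-0.107210)=-0.083758, 0.067708×(-1.169358)=-0.079175, 0.015625×(-1.806180)=-0.028222, 0.03125×(-1.505150)=-0.047036.
Sum = -0.377775, so H' = 0.3778.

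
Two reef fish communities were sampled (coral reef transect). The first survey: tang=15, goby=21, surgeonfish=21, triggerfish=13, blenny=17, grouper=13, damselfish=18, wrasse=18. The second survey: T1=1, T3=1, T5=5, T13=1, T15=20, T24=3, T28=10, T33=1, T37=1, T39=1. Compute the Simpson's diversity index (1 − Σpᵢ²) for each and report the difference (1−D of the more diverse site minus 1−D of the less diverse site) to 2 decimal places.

The first survey: N=136, proportions 0.1103, 0.1544, 0.1544, 0.0956, 0.125, 0.0956, 0.1324, 0.1324, giving 1−D = 0.8712 (working shown to 4 dp, full precision carried).
The second survey: N=44, proportions 0.0227, 0.0227, 0.1136, 0.0227, 0.4545, 0.0682, 0.2273, 0.0227, 0.0227, 0.0227, giving 1−D = 0.7211.
Difference = |0.8712 − 0.7211| = 0.1501, i.e. 0.15 to 2 decimal places.

0.15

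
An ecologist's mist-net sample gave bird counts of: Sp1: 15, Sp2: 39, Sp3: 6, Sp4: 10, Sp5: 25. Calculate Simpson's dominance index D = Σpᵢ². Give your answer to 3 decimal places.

0.278

Total N = 15+39+6+10+25 = 95, so the proportions are 0.15789, 0.41053, 0.06316, 0.10526, 0.26316 (working shown to 5 dp, full precision carried).
D = 0.15789² + 0.41053² + 0.06316² + 0.10526² + 0.26316² = 0.02493 + 0.16853 + 0.00399 + 0.01108 + 0.06925 = 0.27778.
To 3 decimal places, D = 0.278.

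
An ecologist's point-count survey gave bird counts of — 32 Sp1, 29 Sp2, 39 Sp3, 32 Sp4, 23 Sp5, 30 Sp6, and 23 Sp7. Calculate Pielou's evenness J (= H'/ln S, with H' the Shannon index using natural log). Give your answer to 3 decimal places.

0.992

Total N = 32+29+39+32+23+30+23 = 208, so the proportions are 0.15385, 0.13942, 0.1875, 0.15385, 0.11058, 0.14423, 0.11058 (working shown to 5 dp, full precision carried).
H' = −Σ pᵢ ln pᵢ = −((-0.28797) + (-0.27470) + (-0.31387) + (-0.28797) + (-0.24350) + (-0.27928) + (-0.24350)) = 1.93078.
With S = 7 species, ln S = 1.94591, so J = 1.93078/1.94591 = 0.99222, i.e. 0.992 to 3 decimal places.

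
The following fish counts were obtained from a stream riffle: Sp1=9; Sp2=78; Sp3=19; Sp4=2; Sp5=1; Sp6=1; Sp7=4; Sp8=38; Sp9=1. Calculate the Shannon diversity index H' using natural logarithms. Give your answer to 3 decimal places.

Total N = 9+78+19+2+1+1+4+38+1 = 153, so the proportions are 0.05882, 0.5098, 0.12418, 0.01307, 0.00654, 0.00654, 0.02614, 0.24837, 0.00654 (working shown to 5 dp, full precision carried).
Each pᵢ ln pᵢ term: 0.05882×(-2.83321)=-0.16666, 0.5098×(-0.67373)=-0.34347, 0.12418×(-2.08600)=-0.25905, 0.01307×(-4.33729)=-0.05670, 0.00654×(-5.03044)=-0.03288, 0.00654×(-5.03044)=-0.03288, 0.02614×(-3.64414)=-0.09527, 0.24837×(-1.39285)=-0.34594, 0.00654×(-5.03044)=-0.03288.
Sum = -1.36572, so H' = 1.366.

1.366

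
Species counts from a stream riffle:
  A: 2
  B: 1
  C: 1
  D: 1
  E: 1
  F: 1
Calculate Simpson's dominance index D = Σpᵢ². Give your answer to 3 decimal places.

Total N = 2+1+1+1+1+1 = 7, so the proportions are 0.28571, 0.14286, 0.14286, 0.14286, 0.14286, 0.14286 (working shown to 5 dp, full precision carried).
D = 0.28571² + 0.14286² + 0.14286² + 0.14286² + 0.14286² + 0.14286² = 0.08163 + 0.02041 + 0.02041 + 0.02041 + 0.02041 + 0.02041 = 0.18367.
To 3 decimal places, D = 0.184.

0.184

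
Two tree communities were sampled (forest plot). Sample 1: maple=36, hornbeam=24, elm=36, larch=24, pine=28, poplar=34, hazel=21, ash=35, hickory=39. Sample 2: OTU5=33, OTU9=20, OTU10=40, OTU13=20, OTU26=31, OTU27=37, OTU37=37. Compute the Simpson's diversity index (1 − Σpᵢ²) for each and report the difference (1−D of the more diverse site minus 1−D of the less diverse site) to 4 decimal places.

Sample 1: N=277, proportions 0.129964, 0.086643, 0.129964, 0.086643, 0.101083, 0.122744, 0.075812, 0.126354, 0.140794, giving 1−D = 0.884385 (working shown to 6 dp, full precision carried).
Sample 2: N=218, proportions 0.151376, 0.091743, 0.183486, 0.091743, 0.142202, 0.169725, 0.169725, giving 1−D = 0.848750.
Difference = |0.884385 − 0.848750| = 0.035635, i.e. 0.0356 to 4 decimal places.

0.0356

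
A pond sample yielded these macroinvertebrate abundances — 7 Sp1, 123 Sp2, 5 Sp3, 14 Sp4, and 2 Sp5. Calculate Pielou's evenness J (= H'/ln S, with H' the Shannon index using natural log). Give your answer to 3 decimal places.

0.435

Total N = 7+123+5+14+2 = 151, so the proportions are 0.04636, 0.81457, 0.03311, 0.09272, 0.01325 (working shown to 5 dp, full precision carried).
H' = −Σ pᵢ ln pᵢ = −((-0.14238) + (-0.16706) + (-0.11284) + (-0.22050) + (-0.05727)) = 0.70006.
With S = 5 species, ln S = 1.60944, so J = 0.70006/1.60944 = 0.43497, i.e. 0.435 to 3 decimal places.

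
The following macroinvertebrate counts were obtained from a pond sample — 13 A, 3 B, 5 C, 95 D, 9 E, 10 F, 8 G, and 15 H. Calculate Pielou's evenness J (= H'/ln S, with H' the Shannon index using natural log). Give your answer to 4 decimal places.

0.6773

Total N = 13+3+5+95+9+10+8+15 = 158, so the proportions are 0.082278, 0.018987, 0.031646, 0.601266, 0.056962, 0.063291, 0.050633, 0.094937 (working shown to 6 dp, full precision carried).
H' = −Σ pᵢ ln pᵢ = −((-0.205502) + (-0.075265) + (-0.109277) + (-0.305875) + (-0.163217) + (-0.174684) + (-0.151046) + (-0.223533)) = 1.408400.
With S = 8 species, ln S = 2.079442, so J = 1.408400/2.079442 = 0.677297, i.e. 0.6773 to 4 decimal places.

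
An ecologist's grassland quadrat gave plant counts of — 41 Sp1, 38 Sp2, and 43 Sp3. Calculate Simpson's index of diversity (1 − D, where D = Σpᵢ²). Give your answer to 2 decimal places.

Total N = 41+38+43 = 122, so the proportions are 0.3361, 0.3115, 0.3525 (working shown to 4 dp, full precision carried).
D = 0.3361² + 0.3115² + 0.3525² = 0.1129 + 0.0970 + 0.1242 = 0.3342.
So 1 − D = 0.6658, i.e. 0.67 to 2 decimal places.

0.67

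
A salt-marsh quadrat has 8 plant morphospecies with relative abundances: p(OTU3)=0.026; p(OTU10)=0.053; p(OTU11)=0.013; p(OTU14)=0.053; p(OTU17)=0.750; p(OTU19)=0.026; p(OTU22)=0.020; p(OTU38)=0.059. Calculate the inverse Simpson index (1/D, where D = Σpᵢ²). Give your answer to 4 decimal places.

D = 0.026² + 0.053² + 0.013² + 0.053² + 0.75² + 0.026² + 0.02² + 0.059² = 0.0006760 + 0.0028090 + 0.0001690 + 0.0028090 + 0.5625000 + 0.0006760 + 0.0004000 + 0.0034810 = 0.5735200 (working shown to 7 dp, full precision carried).
So 1/D = 1.743618, i.e. 1.7436 to 4 decimal places.

1.7436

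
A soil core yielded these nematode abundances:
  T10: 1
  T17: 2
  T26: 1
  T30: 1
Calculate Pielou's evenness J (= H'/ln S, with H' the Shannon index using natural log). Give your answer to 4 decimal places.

Total N = 1+2+1+1 = 5, so the proportions are 0.2, 0.4, 0.2, 0.2 (working shown to 6 dp, full precision carried).
H' = −Σ pᵢ ln pᵢ = −((-0.321888) + (-0.366516) + (-0.321888) + (-0.321888)) = 1.332179.
With S = 4 species, ln S = 1.386294, so J = 1.332179/1.386294 = 0.960964, i.e. 0.9610 to 4 decimal places.

0.9610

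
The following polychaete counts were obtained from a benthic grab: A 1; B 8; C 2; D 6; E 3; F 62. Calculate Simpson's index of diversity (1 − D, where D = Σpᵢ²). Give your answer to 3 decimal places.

0.411

Total N = 1+8+2+6+3+62 = 82, so the proportions are 0.0122, 0.09756, 0.02439, 0.07317, 0.03659, 0.7561 (working shown to 5 dp, full precision carried).
D = 0.0122² + 0.09756² + 0.02439² + 0.07317² + 0.03659² + 0.7561² = 0.00015 + 0.00952 + 0.00059 + 0.00535 + 0.00134 + 0.57168 = 0.58864.
So 1 − D = 0.41136, i.e. 0.411 to 3 decimal places.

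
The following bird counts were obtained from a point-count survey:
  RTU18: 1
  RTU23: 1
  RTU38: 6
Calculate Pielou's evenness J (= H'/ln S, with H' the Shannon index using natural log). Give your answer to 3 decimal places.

0.670

Total N = 1+1+6 = 8, so the proportions are 0.125, 0.125, 0.75 (working shown to 5 dp, full precision carried).
H' = −Σ pᵢ ln pᵢ = −((-0.25993) + (-0.25993) + (-0.21576)) = 0.73562.
With S = 3 species, ln S = 1.09861, so J = 0.73562/1.09861 = 0.66959, i.e. 0.670 to 3 decimal places.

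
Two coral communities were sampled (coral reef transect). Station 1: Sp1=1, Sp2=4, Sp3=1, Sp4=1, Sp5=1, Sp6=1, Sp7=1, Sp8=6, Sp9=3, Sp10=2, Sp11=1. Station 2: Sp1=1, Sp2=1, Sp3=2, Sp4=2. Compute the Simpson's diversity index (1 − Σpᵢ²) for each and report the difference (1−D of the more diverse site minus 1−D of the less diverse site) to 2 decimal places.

Station 1: N=22, proportions 0.0455, 0.1818, 0.0455, 0.0455, 0.0455, 0.0455, 0.0455, 0.2727, 0.1364, 0.0909, 0.0455, giving 1−D = 0.8512 (working shown to 4 dp, full precision carried).
Station 2: N=6, proportions 0.1667, 0.1667, 0.3333, 0.3333, giving 1−D = 0.7222.
Difference = |0.8512 − 0.7222| = 0.1290, i.e. 0.13 to 2 decimal places.

0.13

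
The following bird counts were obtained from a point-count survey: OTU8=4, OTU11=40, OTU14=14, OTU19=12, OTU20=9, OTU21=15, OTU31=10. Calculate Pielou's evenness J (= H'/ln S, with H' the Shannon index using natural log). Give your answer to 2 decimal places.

0.89

Total N = 4+40+14+12+9+15+10 = 104, so the proportions are 0.0385, 0.3846, 0.1346, 0.1154, 0.0865, 0.1442, 0.0962 (working shown to 4 dp, full precision carried).
H' = −Σ pᵢ ln pᵢ = −((-0.1253) + (-0.3675) + (-0.2699) + (-0.2492) + (-0.2118) + (-0.2793) + (-0.2252)) = 1.7282.
With S = 7 species, ln S = 1.9459, so J = 1.7282/1.9459 = 0.8881, i.e. 0.89 to 2 decimal places.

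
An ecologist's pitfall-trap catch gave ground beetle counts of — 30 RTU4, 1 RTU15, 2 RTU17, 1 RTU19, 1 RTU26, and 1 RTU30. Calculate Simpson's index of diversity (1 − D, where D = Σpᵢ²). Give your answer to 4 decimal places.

Total N = 30+1+2+1+1+1 = 36, so the proportions are 0.833333, 0.027778, 0.055556, 0.027778, 0.027778, 0.027778 (working shown to 6 dp, full precision carried).
D = 0.833333² + 0.027778² + 0.055556² + 0.027778² + 0.027778² + 0.027778² = 0.694444 + 0.000772 + 0.003086 + 0.000772 + 0.000772 + 0.000772 = 0.700617.
So 1 − D = 0.299383, i.e. 0.2994 to 4 decimal places.

0.2994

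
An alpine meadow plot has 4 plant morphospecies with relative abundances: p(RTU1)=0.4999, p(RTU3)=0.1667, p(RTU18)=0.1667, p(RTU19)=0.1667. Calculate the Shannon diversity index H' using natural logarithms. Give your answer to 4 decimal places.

Each pᵢ ln pᵢ term (working shown to 6 dp, full precision carried): 0.4999×(-0.693347)=-0.346604, 0.1667×(-1.791559)=-0.298653, 0.1667×(-1.791559)=-0.298653, 0.1667×(-1.791559)=-0.298653.
Sum = -1.242563, so H' = 1.2426.

1.2426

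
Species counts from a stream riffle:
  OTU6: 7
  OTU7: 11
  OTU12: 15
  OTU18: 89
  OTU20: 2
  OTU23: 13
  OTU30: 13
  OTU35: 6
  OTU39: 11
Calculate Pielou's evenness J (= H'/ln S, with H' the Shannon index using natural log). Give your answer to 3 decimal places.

0.734

Total N = 7+11+15+89+2+13+13+6+11 = 167, so the proportions are 0.04192, 0.06587, 0.08982, 0.53293, 0.01198, 0.07784, 0.07784, 0.03593, 0.06587 (working shown to 5 dp, full precision carried).
H' = −Σ pᵢ ln pᵢ = −((-0.13296) + (-0.17917) + (-0.21646) + (-0.33541) + (-0.05299) + (-0.19874) + (-0.19874) + (-0.11951) + (-0.17917)) = 1.61314.
With S = 9 species, ln S = 2.19722, so J = 1.61314/2.19722 = 0.73417, i.e. 0.734 to 3 decimal places.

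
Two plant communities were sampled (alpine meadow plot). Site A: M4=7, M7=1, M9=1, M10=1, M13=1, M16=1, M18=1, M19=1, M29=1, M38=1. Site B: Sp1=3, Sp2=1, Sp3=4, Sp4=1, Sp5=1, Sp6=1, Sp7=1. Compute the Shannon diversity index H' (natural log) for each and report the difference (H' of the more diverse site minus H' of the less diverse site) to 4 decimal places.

0.1731

Site A: N=16, proportions 0.4375, 0.0625, 0.0625, 0.0625, 0.0625, 0.0625, 0.0625, 0.0625, 0.0625, 0.0625, giving H' = 1.921253 (working shown to 6 dp, full precision carried).
Site B: N=12, proportions 0.25, 0.083333, 0.333333, 0.083333, 0.083333, 0.083333, 0.083333, giving H' = 1.748155.
Difference = |1.921253 − 1.748155| = 0.173098, i.e. 0.1731 to 4 decimal places.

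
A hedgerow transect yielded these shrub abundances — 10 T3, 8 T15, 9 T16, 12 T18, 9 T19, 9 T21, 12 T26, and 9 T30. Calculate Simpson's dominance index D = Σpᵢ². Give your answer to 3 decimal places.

Total N = 10+8+9+12+9+9+12+9 = 78, so the proportions are 0.12821, 0.10256, 0.11538, 0.15385, 0.11538, 0.11538, 0.15385, 0.11538 (working shown to 5 dp, full precision carried).
D = 0.12821² + 0.10256² + 0.11538² + 0.15385² + 0.11538² + 0.11538² + 0.15385² + 0.11538² = 0.01644 + 0.01052 + 0.01331 + 0.02367 + 0.01331 + 0.01331 + 0.02367 + 0.01331 = 0.12755.
To 3 decimal places, D = 0.128.

0.128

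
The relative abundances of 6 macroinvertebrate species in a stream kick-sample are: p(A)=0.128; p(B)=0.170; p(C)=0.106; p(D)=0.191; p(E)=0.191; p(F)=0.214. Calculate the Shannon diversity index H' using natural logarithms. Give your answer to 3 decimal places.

Each pᵢ ln pᵢ term (working shown to 5 dp, full precision carried): 0.128×(-2.05573)=-0.26313, 0.17×(-1.77196)=-0.30123, 0.106×(-2.24432)=-0.23790, 0.191×(-1.65548)=-0.31620, 0.191×(-1.65548)=-0.31620, 0.214×(-1.54178)=-0.32994.
Sum = -1.76460, so H' = 1.765.

1.765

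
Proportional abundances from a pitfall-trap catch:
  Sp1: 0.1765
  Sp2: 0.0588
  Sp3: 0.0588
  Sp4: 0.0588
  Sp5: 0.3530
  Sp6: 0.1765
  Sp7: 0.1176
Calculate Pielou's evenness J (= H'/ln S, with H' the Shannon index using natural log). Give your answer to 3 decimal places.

H' = −Σ pᵢ ln pᵢ = −((-0.30613) + (-0.16662) + (-0.16662) + (-0.16662) + (-0.36757) + (-0.30613) + (-0.25172)) = 1.73140 (working shown to 5 dp, full precision carried).
With S = 7 species, ln S = 1.94591, so J = 1.73140/1.94591 = 0.88976, i.e. 0.890 to 3 decimal places.

0.890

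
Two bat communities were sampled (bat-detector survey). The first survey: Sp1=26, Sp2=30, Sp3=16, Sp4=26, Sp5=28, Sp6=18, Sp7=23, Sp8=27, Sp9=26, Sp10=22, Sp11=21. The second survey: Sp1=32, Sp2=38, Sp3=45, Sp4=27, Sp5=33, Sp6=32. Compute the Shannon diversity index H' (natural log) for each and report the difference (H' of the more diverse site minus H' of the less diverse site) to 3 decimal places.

0.604

The first survey: N=263, proportions 0.098859, 0.114068, 0.060837, 0.098859, 0.106464, 0.068441, 0.087452, 0.102662, 0.098859, 0.08365, 0.079848, giving H' = 2.382423 (working shown to 6 dp, full precision carried).
The second survey: N=207, proportions 0.154589, 0.183575, 0.217391, 0.130435, 0.15942, 0.154589, giving H' = 1.778576.
Difference = |2.382423 − 1.778576| = 0.603847, i.e. 0.604 to 3 decimal places.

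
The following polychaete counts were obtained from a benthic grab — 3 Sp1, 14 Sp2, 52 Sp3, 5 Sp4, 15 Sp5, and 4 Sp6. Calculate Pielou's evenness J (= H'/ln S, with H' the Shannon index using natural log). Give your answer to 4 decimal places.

0.7298

Total N = 3+14+52+5+15+4 = 93, so the proportions are 0.032258, 0.150538, 0.55914, 0.053763, 0.16129, 0.043011 (working shown to 6 dp, full precision carried).
H' = −Σ pᵢ ln pᵢ = −((-0.110774) + (-0.285049) + (-0.325059) + (-0.157159) + (-0.294282) + (-0.135325)) = 1.307649.
With S = 6 species, ln S = 1.791759, so J = 1.307649/1.791759 = 0.729813, i.e. 0.7298 to 4 decimal places.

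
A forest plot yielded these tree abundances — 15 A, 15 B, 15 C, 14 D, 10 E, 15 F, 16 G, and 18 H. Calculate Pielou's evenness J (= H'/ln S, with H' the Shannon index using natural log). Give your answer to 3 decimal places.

Total N = 15+15+15+14+10+15+16+18 = 118, so the proportions are 0.12712, 0.12712, 0.12712, 0.11864, 0.08475, 0.12712, 0.13559, 0.15254 (working shown to 5 dp, full precision carried).
H' = −Σ pᵢ ln pᵢ = −((-0.26220) + (-0.26220) + (-0.26220) + (-0.25290) + (-0.20916) + (-0.26220) + (-0.27093) + (-0.28683)) = 2.06862.
With S = 8 species, ln S = 2.07944, so J = 2.06862/2.07944 = 0.99480, i.e. 0.995 to 3 decimal places.

0.995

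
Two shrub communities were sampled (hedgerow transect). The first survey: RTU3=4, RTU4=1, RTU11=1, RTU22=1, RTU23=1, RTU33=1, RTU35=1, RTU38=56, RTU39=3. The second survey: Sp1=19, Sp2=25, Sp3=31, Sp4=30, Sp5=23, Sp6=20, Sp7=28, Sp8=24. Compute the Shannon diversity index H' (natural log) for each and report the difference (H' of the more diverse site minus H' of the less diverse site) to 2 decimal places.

1.23

The first survey: N=69, proportions 0.057971, 0.0144928, 0.0144928, 0.0144928, 0.0144928, 0.0144928, 0.0144928, 0.8115942, 0.0434783, giving H' = 0.8390238 (working shown to 7 dp, full precision carried).
The second survey: N=200, proportions 0.095, 0.125, 0.155, 0.15, 0.115, 0.1, 0.14, 0.12, giving H' = 2.0657584.
Difference = |0.8390238 − 2.0657584| = 1.2267346, i.e. 1.23 to 2 decimal places.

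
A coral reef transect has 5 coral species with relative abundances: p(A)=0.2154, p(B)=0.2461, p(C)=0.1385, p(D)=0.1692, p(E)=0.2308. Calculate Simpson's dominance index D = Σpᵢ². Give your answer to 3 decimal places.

D = 0.2154² + 0.2461² + 0.1385² + 0.1692² + 0.2308² = 0.04640 + 0.06057 + 0.01918 + 0.02863 + 0.05327 = 0.20804 (working shown to 5 dp, full precision carried).
To 3 decimal places, D = 0.208.

0.208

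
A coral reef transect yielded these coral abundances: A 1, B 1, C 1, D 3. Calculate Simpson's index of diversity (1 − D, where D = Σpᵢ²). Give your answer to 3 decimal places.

Total N = 1+1+1+3 = 6, so the proportions are 0.16667, 0.16667, 0.16667, 0.5 (working shown to 5 dp, full precision carried).
D = 0.16667² + 0.16667² + 0.16667² + 0.5² = 0.02778 + 0.02778 + 0.02778 + 0.25000 = 0.33333.
So 1 − D = 0.66667, i.e. 0.667 to 3 decimal places.

0.667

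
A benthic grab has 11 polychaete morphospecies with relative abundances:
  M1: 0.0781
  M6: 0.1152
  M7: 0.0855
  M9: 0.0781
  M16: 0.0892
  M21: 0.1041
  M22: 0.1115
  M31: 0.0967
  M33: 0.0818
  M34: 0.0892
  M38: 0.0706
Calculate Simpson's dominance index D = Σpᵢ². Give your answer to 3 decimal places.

0.093

D = 0.0781² + 0.1152² + 0.0855² + 0.0781² + 0.0892² + 0.1041² + 0.1115² + 0.0967² + 0.0818² + 0.0892² + 0.0706² = 0.00610 + 0.01327 + 0.00731 + 0.00610 + 0.00796 + 0.01084 + 0.01243 + 0.00935 + 0.00669 + 0.00796 + 0.00498 = 0.09299 (working shown to 5 dp, full precision carried).
To 3 decimal places, D = 0.093.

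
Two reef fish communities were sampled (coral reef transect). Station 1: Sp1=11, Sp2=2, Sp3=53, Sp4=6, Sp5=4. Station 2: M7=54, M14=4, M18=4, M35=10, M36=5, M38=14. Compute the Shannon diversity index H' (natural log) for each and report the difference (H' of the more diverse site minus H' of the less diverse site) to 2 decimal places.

0.29

Station 1: N=76, proportions 0.14474, 0.02632, 0.69737, 0.07895, 0.05263, giving H' = 0.98226 (working shown to 5 dp, full precision carried).
Station 2: N=91, proportions 0.59341, 0.04396, 0.04396, 0.10989, 0.05495, 0.15385, giving H' = 1.27443.
Difference = |0.98226 − 1.27443| = 0.29217, i.e. 0.29 to 2 decimal places.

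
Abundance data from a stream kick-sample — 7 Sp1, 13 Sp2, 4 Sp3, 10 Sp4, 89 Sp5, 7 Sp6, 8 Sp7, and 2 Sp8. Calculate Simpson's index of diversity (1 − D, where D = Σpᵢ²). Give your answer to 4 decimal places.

Total N = 7+13+4+10+89+7+8+2 = 140, so the proportions are 0.05, 0.092857, 0.028571, 0.071429, 0.635714, 0.05, 0.057143, 0.014286 (working shown to 6 dp, full precision carried).
D = 0.05² + 0.092857² + 0.028571² + 0.071429² + 0.635714² + 0.05² + 0.057143² + 0.014286² = 0.002500 + 0.008622 + 0.000816 + 0.005102 + 0.404133 + 0.002500 + 0.003265 + 0.000204 = 0.427143.
So 1 − D = 0.572857, i.e. 0.5729 to 4 decimal places.

0.5729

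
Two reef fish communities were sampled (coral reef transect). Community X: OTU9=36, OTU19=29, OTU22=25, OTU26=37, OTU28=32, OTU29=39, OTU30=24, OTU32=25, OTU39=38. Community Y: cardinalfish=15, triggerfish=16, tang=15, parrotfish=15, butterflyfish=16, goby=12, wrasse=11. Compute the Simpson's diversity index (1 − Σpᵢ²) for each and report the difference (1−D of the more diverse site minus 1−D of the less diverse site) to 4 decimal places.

0.0304

Community X: N=285, proportions 0.126316, 0.101754, 0.087719, 0.129825, 0.112281, 0.136842, 0.084211, 0.087719, 0.133333, giving 1−D = 0.885245 (working shown to 6 dp, full precision carried).
Community Y: N=100, proportions 0.15, 0.16, 0.15, 0.15, 0.16, 0.12, 0.11, giving 1−D = 0.854800.
Difference = |0.885245 − 0.854800| = 0.030445, i.e. 0.0304 to 4 decimal places.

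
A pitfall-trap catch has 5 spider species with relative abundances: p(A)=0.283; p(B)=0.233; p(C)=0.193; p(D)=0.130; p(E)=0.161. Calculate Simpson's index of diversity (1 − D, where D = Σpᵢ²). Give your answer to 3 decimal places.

0.786

D = 0.283² + 0.233² + 0.193² + 0.13² + 0.161² = 0.08009 + 0.05429 + 0.03725 + 0.01690 + 0.02592 = 0.21445 (working shown to 5 dp, full precision carried).
So 1 − D = 0.78555, i.e. 0.786 to 3 decimal places.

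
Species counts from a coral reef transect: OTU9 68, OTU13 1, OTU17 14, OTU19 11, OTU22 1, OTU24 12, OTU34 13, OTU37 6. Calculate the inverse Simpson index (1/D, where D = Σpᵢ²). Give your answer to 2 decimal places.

Total N = 68+1+14+11+1+12+13+6 = 126, so the proportions are 0.53968, 0.00794, 0.11111, 0.0873, 0.00794, 0.09524, 0.10317, 0.04762 (working shown to 5 dp, full precision carried).
D = 0.53968² + 0.00794² + 0.11111² + 0.0873² + 0.00794² + 0.09524² + 0.10317² + 0.04762² = 0.29126 + 0.00006 + 0.01235 + 0.00762 + 0.00006 + 0.00907 + 0.01064 + 0.00227 = 0.33333.
So 1/D = 3.0000, i.e. 3.00 to 2 decimal places.

3.00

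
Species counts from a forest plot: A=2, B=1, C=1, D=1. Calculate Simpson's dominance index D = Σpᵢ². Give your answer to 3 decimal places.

Total N = 2+1+1+1 = 5, so the proportions are 0.4, 0.2, 0.2, 0.2 (working shown to 5 dp, full precision carried).
D = 0.4² + 0.2² + 0.2² + 0.2² = 0.16000 + 0.04000 + 0.04000 + 0.04000 = 0.28000.
To 3 decimal places, D = 0.280.

0.280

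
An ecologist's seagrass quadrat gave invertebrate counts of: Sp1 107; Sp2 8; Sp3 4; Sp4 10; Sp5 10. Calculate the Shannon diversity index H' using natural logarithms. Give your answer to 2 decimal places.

0.85

Total N = 107+8+4+10+10 = 139, so the proportions are 0.7698, 0.0576, 0.0288, 0.0719, 0.0719 (working shown to 4 dp, full precision carried).
Each pᵢ ln pᵢ term: 0.7698×(-0.2616)=-0.2014, 0.0576×(-2.8550)=-0.1643, 0.0288×(-3.5482)=-0.1021, 0.0719×(-2.6319)=-0.1893, 0.0719×(-2.6319)=-0.1893.
Sum = -0.8465, so H' = 0.85.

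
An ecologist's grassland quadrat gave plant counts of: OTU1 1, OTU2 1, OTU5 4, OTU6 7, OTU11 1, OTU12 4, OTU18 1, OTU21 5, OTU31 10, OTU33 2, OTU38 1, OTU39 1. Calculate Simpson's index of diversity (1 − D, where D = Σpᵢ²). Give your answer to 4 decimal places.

Total N = 1+1+4+7+1+4+1+5+10+2+1+1 = 38, so the proportions are 0.026316, 0.026316, 0.105263, 0.184211, 0.026316, 0.105263, 0.026316, 0.131579, 0.263158, 0.052632, 0.026316, 0.026316 (working shown to 6 dp, full precision carried).
D = 0.026316² + 0.026316² + 0.105263² + 0.184211² + 0.026316² + 0.105263² + 0.026316² + 0.131579² + 0.263158² + 0.052632² + 0.026316² + 0.026316² = 0.000693 + 0.000693 + 0.011080 + 0.033934 + 0.000693 + 0.011080 + 0.000693 + 0.017313 + 0.069252 + 0.002770 + 0.000693 + 0.000693 = 0.149584.
So 1 − D = 0.850416, i.e. 0.8504 to 4 decimal places.

0.8504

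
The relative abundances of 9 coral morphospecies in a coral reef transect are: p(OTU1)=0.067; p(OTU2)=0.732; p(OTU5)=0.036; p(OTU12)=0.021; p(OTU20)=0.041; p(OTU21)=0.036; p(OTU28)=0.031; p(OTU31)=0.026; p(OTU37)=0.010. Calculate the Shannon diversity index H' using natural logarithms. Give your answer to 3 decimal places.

1.110

Each pᵢ ln pᵢ term (working shown to 5 dp, full precision carried): 0.067×(-2.70306)=-0.18111, 0.732×(-0.31197)=-0.22837, 0.036×(-3.32424)=-0.11967, 0.021×(-3.86323)=-0.08113, 0.041×(-3.19418)=-0.13096, 0.036×(-3.32424)=-0.11967, 0.031×(-3.47377)=-0.10769, 0.026×(-3.64966)=-0.09489, 0.01×(-4.60517)=-0.04605.
Sum = -1.10953, so H' = 1.110.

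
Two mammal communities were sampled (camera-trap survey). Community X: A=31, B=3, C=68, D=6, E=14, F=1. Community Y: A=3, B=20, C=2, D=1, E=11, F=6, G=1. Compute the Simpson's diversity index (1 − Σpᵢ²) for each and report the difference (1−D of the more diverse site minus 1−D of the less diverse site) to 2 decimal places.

Community X: N=123, proportions 0.252, 0.0244, 0.5528, 0.0488, 0.1138, 0.0081, giving 1−D = 0.6148 (working shown to 4 dp, full precision carried).
Community Y: N=44, proportions 0.0682, 0.4545, 0.0455, 0.0227, 0.25, 0.1364, 0.0227, giving 1−D = 0.7045.
Difference = |0.6148 − 0.7045| = 0.0897, i.e. 0.09 to 2 decimal places.

0.09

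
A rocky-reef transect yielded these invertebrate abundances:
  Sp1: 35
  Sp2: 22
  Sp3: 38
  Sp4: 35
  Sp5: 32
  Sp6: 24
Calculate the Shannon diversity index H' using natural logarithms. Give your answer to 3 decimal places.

Total N = 35+22+38+35+32+24 = 186, so the proportions are 0.18817, 0.11828, 0.2043, 0.18817, 0.17204, 0.12903 (working shown to 5 dp, full precision carried).
Each pᵢ ln pᵢ term: 0.18817×(-1.67040)=-0.31432, 0.11828×(-2.13470)=-0.25249, 0.2043×(-1.58816)=-0.32446, 0.18817×(-1.67040)=-0.31432, 0.17204×(-1.76001)=-0.30280, 0.12903×(-2.04769)=-0.26422.
Sum = -1.77262, so H' = 1.773.

1.773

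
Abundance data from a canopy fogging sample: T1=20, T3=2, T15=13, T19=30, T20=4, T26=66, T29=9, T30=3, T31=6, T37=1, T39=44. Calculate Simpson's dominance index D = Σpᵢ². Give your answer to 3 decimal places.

Total N = 20+2+13+30+4+66+9+3+6+1+44 = 198, so the proportions are 0.10101, 0.0101, 0.06566, 0.15152, 0.0202, 0.33333, 0.04545, 0.01515, 0.0303, 0.00505, 0.22222 (working shown to 5 dp, full precision carried).
D = 0.10101² + 0.0101² + 0.06566² + 0.15152² + 0.0202² + 0.33333² + 0.04545² + 0.01515² + 0.0303² + 0.00505² + 0.22222² = 0.01020 + 0.00010 + 0.00431 + 0.02296 + 0.00041 + 0.11111 + 0.00207 + 0.00023 + 0.00092 + 0.00003 + 0.04938 = 0.20171.
To 3 decimal places, D = 0.202.

0.202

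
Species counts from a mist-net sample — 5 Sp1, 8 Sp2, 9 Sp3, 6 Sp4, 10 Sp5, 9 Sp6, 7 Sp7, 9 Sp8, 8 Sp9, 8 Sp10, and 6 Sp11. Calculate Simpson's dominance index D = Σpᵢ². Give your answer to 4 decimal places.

Total N = 5+8+9+6+10+9+7+9+8+8+6 = 85, so the proportions are 0.058824, 0.094118, 0.105882, 0.070588, 0.117647, 0.105882, 0.082353, 0.105882, 0.094118, 0.094118, 0.070588 (working shown to 6 dp, full precision carried).
D = 0.058824² + 0.094118² + 0.105882² + 0.070588² + 0.117647² + 0.105882² + 0.082353² + 0.105882² + 0.094118² + 0.094118² + 0.070588² = 0.003460 + 0.008858 + 0.011211 + 0.004983 + 0.013841 + 0.011211 + 0.006782 + 0.011211 + 0.008858 + 0.008858 + 0.004983 = 0.094256.
To 4 decimal places, D = 0.0943.

0.0943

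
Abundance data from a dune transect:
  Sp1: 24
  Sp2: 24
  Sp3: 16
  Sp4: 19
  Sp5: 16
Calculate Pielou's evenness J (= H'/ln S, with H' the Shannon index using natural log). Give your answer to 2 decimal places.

0.99

Total N = 24+24+16+19+16 = 99, so the proportions are 0.2424, 0.2424, 0.1616, 0.1919, 0.1616 (working shown to 4 dp, full precision carried).
H' = −Σ pᵢ ln pᵢ = −((-0.3435) + (-0.3435) + (-0.2946) + (-0.3168) + (-0.2946)) = 1.5930.
With S = 5 species, ln S = 1.6094, so J = 1.5930/1.6094 = 0.9898, i.e. 0.99 to 2 decimal places.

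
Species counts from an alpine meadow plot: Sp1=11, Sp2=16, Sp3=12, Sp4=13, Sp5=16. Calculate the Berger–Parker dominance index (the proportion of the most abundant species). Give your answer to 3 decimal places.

0.235

Total N = 11+16+12+13+16 = 68, so the proportions are 0.16176, 0.23529, 0.17647, 0.19118, 0.23529 (working shown to 5 dp, full precision carried).
The largest proportion is 0.23529, i.e. d = 0.235 to 3 decimal places.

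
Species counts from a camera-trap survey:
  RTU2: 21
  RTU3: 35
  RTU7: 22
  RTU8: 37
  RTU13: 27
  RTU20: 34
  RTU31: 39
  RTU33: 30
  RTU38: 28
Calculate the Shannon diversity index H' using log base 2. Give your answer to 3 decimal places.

Total N = 21+35+22+37+27+34+39+30+28 = 273, so the proportions are 0.07692, 0.12821, 0.08059, 0.13553, 0.0989, 0.12454, 0.14286, 0.10989, 0.10256 (working shown to 5 dp, full precision carried).
Each pᵢ log₂ pᵢ term: 0.07692×(-3.70044)=-0.28465, 0.12821×(-2.96347)=-0.37993, 0.08059×(-3.63333)=-0.29280, 0.13553×(-2.88330)=-0.39078, 0.0989×(-3.33787)=-0.33012, 0.12454×(-3.00529)=-0.37429, 0.14286×(-2.80735)=-0.40105, 0.10989×(-3.18587)=-0.35010, 0.10256×(-3.28540)=-0.33696.
Sum = -3.14067, so H' = 3.141.

3.141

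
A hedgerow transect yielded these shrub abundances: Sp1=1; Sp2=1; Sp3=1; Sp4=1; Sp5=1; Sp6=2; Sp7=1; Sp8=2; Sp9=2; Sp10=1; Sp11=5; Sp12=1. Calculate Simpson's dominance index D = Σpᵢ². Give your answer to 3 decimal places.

Total N = 1+1+1+1+1+2+1+2+2+1+5+1 = 19, so the proportions are 0.05263, 0.05263, 0.05263, 0.05263, 0.05263, 0.10526, 0.05263, 0.10526, 0.10526, 0.05263, 0.26316, 0.05263 (working shown to 5 dp, full precision carried).
D = 0.05263² + 0.05263² + 0.05263² + 0.05263² + 0.05263² + 0.10526² + 0.05263² + 0.10526² + 0.10526² + 0.05263² + 0.26316² + 0.05263² = 0.00277 + 0.00277 + 0.00277 + 0.00277 + 0.00277 + 0.01108 + 0.00277 + 0.01108 + 0.01108 + 0.00277 + 0.06925 + 0.00277 = 0.12465.
To 3 decimal places, D = 0.125.

0.125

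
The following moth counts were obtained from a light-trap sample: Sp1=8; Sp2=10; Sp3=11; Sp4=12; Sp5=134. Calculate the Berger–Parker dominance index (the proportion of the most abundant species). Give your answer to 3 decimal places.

Total N = 8+10+11+12+134 = 175, so the proportions are 0.04571, 0.05714, 0.06286, 0.06857, 0.76571 (working shown to 5 dp, full precision carried).
The largest proportion is 0.76571, i.e. d = 0.766 to 3 decimal places.

0.766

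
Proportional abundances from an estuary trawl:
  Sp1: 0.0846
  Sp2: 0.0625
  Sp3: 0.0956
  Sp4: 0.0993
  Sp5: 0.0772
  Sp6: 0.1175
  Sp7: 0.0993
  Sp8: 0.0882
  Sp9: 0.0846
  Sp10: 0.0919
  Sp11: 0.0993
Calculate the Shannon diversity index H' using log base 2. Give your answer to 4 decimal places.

Each pᵢ log₂ pᵢ term (working shown to 6 dp, full precision carried): 0.0846×(-3.563199)=-0.301447, 0.0625×(-4.000000)=-0.250000, 0.0956×(-3.386846)=-0.323782, 0.0993×(-3.332062)=-0.330874, 0.0772×(-3.695255)=-0.285274, 0.1175×(-3.089267)=-0.362989, 0.0993×(-3.332062)=-0.330874, 0.0882×(-3.503078)=-0.308971, 0.0846×(-3.563199)=-0.301447, 0.0919×(-3.443791)=-0.316484, 0.0993×(-3.332062)=-0.330874.
Sum = -3.443016, so H' = 3.4430.

3.4430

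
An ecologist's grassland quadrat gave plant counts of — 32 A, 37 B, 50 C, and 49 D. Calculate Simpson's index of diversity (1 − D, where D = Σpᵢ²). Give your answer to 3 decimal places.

Total N = 32+37+50+49 = 168, so the proportions are 0.19048, 0.22024, 0.29762, 0.29167 (working shown to 5 dp, full precision carried).
D = 0.19048² + 0.22024² + 0.29762² + 0.29167² = 0.03628 + 0.04850 + 0.08858 + 0.08507 = 0.25843.
So 1 − D = 0.74157, i.e. 0.742 to 3 decimal places.

0.742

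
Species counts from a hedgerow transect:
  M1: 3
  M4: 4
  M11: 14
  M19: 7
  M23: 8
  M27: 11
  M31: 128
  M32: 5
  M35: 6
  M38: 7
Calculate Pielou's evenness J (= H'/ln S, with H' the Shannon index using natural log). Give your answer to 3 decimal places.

Total N = 3+4+14+7+8+11+128+5+6+7 = 193, so the proportions are 0.01554, 0.02073, 0.07254, 0.03627, 0.04145, 0.05699, 0.66321, 0.02591, 0.03109, 0.03627 (working shown to 5 dp, full precision carried).
H' = −Σ pᵢ ln pᵢ = −((-0.06473) + (-0.08034) + (-0.19032) + (-0.12030) + (-0.13195) + (-0.16328) + (-0.27235) + (-0.09464) + (-0.10790) + (-0.12030)) = 1.34611.
With S = 10 species, ln S = 2.30259, so J = 1.34611/2.30259 = 0.58461, i.e. 0.585 to 3 decimal places.

0.585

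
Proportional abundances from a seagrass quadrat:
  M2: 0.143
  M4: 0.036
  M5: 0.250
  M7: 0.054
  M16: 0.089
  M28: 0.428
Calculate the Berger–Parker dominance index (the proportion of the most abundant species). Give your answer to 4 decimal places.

0.4280

The largest proportion is 0.428, i.e. d = 0.4280 to 4 decimal places.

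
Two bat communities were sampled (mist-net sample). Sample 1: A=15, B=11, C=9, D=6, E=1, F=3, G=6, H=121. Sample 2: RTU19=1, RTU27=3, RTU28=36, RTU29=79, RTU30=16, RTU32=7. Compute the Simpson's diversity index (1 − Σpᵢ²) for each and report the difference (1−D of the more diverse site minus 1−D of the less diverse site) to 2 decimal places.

0.12

Sample 1: N=172, proportions 0.0872, 0.064, 0.0523, 0.0349, 0.0058, 0.0174, 0.0349, 0.7035, giving 1−D = 0.4879 (working shown to 4 dp, full precision carried).
Sample 2: N=142, proportions 0.007, 0.0211, 0.2535, 0.5563, 0.1127, 0.0493, giving 1−D = 0.6106.
Difference = |0.4879 − 0.6106| = 0.1227, i.e. 0.12 to 2 decimal places.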